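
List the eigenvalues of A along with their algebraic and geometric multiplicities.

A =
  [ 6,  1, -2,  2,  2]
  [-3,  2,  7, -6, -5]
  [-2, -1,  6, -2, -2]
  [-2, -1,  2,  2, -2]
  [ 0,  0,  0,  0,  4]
λ = 4: alg = 5, geom = 3

Step 1 — factor the characteristic polynomial to read off the algebraic multiplicities:
  χ_A(x) = (x - 4)^5

Step 2 — compute geometric multiplicities via the rank-nullity identity g(λ) = n − rank(A − λI):
  rank(A − (4)·I) = 2, so dim ker(A − (4)·I) = n − 2 = 3

Summary:
  λ = 4: algebraic multiplicity = 5, geometric multiplicity = 3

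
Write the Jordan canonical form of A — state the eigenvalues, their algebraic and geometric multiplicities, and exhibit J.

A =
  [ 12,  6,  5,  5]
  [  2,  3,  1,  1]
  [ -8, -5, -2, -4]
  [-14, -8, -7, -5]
J_3(2) ⊕ J_1(2)

The characteristic polynomial is
  det(x·I − A) = x^4 - 8*x^3 + 24*x^2 - 32*x + 16 = (x - 2)^4

Eigenvalues and multiplicities (the geometric multiplicity of λ is n − rank(A − λI), which equals the number of Jordan blocks for λ):
  λ = 2: algebraic multiplicity = 4, geometric multiplicity = 2

Determining the block sizes for each eigenvalue:
  λ = 2: with am = 4 and gm = 2, the partition is not yet determined (e.g. several partitions of 4 into 2 parts exist). Let N = A − (2)·I. Computing rank(N^1) = 2, rank(N^2) = 1, rank(N^3) = 0; the number of blocks of size ≥ j is rank(N^{j−1}) − rank(N^j), giving [2, 1, 1]. So we have 1 block(s) of size 3, 1 block(s) of size 1 → block sizes [3, 1]

Assembling the blocks gives a Jordan form
J =
  [2, 1, 0, 0]
  [0, 2, 1, 0]
  [0, 0, 2, 0]
  [0, 0, 0, 2]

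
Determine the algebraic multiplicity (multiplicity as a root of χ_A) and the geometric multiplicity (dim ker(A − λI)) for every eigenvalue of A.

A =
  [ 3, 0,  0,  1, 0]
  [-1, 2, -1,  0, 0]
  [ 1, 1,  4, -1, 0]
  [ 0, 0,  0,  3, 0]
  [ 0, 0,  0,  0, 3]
λ = 3: alg = 5, geom = 3

Step 1 — factor the characteristic polynomial to read off the algebraic multiplicities:
  χ_A(x) = (x - 3)^5

Step 2 — compute geometric multiplicities via the rank-nullity identity g(λ) = n − rank(A − λI):
  rank(A − (3)·I) = 2, so dim ker(A − (3)·I) = n − 2 = 3

Summary:
  λ = 3: algebraic multiplicity = 5, geometric multiplicity = 3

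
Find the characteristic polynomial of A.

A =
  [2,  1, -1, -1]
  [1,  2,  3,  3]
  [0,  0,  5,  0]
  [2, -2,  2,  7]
x^4 - 16*x^3 + 94*x^2 - 240*x + 225

Expanding det(x·I − A) (e.g. by cofactor expansion or by noting that A is similar to its Jordan form J, which has the same characteristic polynomial as A) gives
  χ_A(x) = x^4 - 16*x^3 + 94*x^2 - 240*x + 225
which factors as (x - 5)^2*(x - 3)^2. The eigenvalues (with algebraic multiplicities) are λ = 3 with multiplicity 2, λ = 5 with multiplicity 2.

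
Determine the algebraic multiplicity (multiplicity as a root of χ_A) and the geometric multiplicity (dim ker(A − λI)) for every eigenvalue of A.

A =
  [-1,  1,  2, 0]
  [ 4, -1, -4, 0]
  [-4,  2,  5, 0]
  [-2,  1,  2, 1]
λ = 1: alg = 4, geom = 3

Step 1 — factor the characteristic polynomial to read off the algebraic multiplicities:
  χ_A(x) = (x - 1)^4

Step 2 — compute geometric multiplicities via the rank-nullity identity g(λ) = n − rank(A − λI):
  rank(A − (1)·I) = 1, so dim ker(A − (1)·I) = n − 1 = 3

Summary:
  λ = 1: algebraic multiplicity = 4, geometric multiplicity = 3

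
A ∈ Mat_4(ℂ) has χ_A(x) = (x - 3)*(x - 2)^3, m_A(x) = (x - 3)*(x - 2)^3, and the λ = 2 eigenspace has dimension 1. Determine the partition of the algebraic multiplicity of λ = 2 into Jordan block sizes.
Block sizes for λ = 2: [3]

Step 1 — from the characteristic polynomial, algebraic multiplicity of λ = 2 is 3. From dim ker(A − (2)·I) = 1, there are exactly 1 Jordan blocks for λ = 2.
Step 2 — from the minimal polynomial, the factor (x − 2)^3 tells us the largest block for λ = 2 has size 3.
Step 3 — with total size 3, 1 blocks, and largest block 3, the block sizes (in nonincreasing order) are [3].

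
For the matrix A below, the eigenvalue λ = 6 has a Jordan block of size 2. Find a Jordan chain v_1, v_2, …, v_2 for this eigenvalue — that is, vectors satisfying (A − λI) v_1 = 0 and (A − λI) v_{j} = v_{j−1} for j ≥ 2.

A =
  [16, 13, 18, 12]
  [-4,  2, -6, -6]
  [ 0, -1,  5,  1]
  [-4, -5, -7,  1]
A Jordan chain for λ = 6 of length 2:
v_1 = (10, -4, 0, -4)ᵀ
v_2 = (1, 0, 0, 0)ᵀ

Let N = A − (6)·I. We want v_2 with N^2 v_2 = 0 but N^1 v_2 ≠ 0; then v_{j-1} := N · v_j for j = 2, …, 2.

Pick v_2 = (1, 0, 0, 0)ᵀ.
Then v_1 = N · v_2 = (10, -4, 0, -4)ᵀ.

Sanity check: (A − (6)·I) v_1 = (0, 0, 0, 0)ᵀ = 0. ✓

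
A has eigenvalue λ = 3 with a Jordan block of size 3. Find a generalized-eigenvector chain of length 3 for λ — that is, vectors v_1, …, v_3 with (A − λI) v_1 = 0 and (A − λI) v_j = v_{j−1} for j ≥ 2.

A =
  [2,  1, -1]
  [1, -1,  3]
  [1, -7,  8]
A Jordan chain for λ = 3 of length 3:
v_1 = (1, -2, -3)ᵀ
v_2 = (-1, 1, 1)ᵀ
v_3 = (1, 0, 0)ᵀ

Let N = A − (3)·I. We want v_3 with N^3 v_3 = 0 but N^2 v_3 ≠ 0; then v_{j-1} := N · v_j for j = 3, …, 2.

Pick v_3 = (1, 0, 0)ᵀ.
Then v_2 = N · v_3 = (-1, 1, 1)ᵀ.
Then v_1 = N · v_2 = (1, -2, -3)ᵀ.

Sanity check: (A − (3)·I) v_1 = (0, 0, 0)ᵀ = 0. ✓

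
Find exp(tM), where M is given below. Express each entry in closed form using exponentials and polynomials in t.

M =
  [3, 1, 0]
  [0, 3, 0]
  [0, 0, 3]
e^{tM} =
  [exp(3*t), t*exp(3*t), 0]
  [0, exp(3*t), 0]
  [0, 0, exp(3*t)]

Strategy: write M = P · J · P⁻¹ where J is a Jordan canonical form, so e^{tM} = P · e^{tJ} · P⁻¹, and e^{tJ} can be computed block-by-block.

M has Jordan form
J =
  [3, 1, 0]
  [0, 3, 0]
  [0, 0, 3]
(up to reordering of blocks).

Per-block formulas:
  For a 2×2 Jordan block J_2(3): exp(t · J_2(3)) = e^(3t)·(I + t·N), where N is the 2×2 nilpotent shift.
  For a 1×1 block at λ = 3: exp(t · [3]) = [e^(3t)].

After assembling e^{tJ} and conjugating by P, we get:

e^{tM} =
  [exp(3*t), t*exp(3*t), 0]
  [0, exp(3*t), 0]
  [0, 0, exp(3*t)]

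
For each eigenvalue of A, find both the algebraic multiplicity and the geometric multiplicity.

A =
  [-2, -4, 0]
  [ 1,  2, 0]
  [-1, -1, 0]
λ = 0: alg = 3, geom = 1

Step 1 — factor the characteristic polynomial to read off the algebraic multiplicities:
  χ_A(x) = x^3

Step 2 — compute geometric multiplicities via the rank-nullity identity g(λ) = n − rank(A − λI):
  rank(A − (0)·I) = 2, so dim ker(A − (0)·I) = n − 2 = 1

Summary:
  λ = 0: algebraic multiplicity = 3, geometric multiplicity = 1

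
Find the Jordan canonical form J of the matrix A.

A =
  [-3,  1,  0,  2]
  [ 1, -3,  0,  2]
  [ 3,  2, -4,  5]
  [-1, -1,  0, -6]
J_2(-4) ⊕ J_2(-4)

The characteristic polynomial is
  det(x·I − A) = x^4 + 16*x^3 + 96*x^2 + 256*x + 256 = (x + 4)^4

Eigenvalues and multiplicities (the geometric multiplicity of λ is n − rank(A − λI), which equals the number of Jordan blocks for λ):
  λ = -4: algebraic multiplicity = 4, geometric multiplicity = 2

Determining the block sizes for each eigenvalue:
  λ = -4: with am = 4 and gm = 2, the partition is not yet determined (e.g. several partitions of 4 into 2 parts exist). Let N = A − (-4)·I. Computing rank(N^1) = 2, rank(N^2) = 0; the number of blocks of size ≥ j is rank(N^{j−1}) − rank(N^j), giving [2, 2]. So we have 2 block(s) of size 2 → block sizes [2, 2]

Assembling the blocks gives a Jordan form
J =
  [-4,  1,  0,  0]
  [ 0, -4,  0,  0]
  [ 0,  0, -4,  1]
  [ 0,  0,  0, -4]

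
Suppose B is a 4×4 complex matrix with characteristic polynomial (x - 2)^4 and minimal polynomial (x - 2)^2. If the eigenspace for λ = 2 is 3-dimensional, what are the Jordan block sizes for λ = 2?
Block sizes for λ = 2: [2, 1, 1]

Step 1 — from the characteristic polynomial, algebraic multiplicity of λ = 2 is 4. From dim ker(B − (2)·I) = 3, there are exactly 3 Jordan blocks for λ = 2.
Step 2 — from the minimal polynomial, the factor (x − 2)^2 tells us the largest block for λ = 2 has size 2.
Step 3 — with total size 4, 3 blocks, and largest block 2, the block sizes (in nonincreasing order) are [2, 1, 1].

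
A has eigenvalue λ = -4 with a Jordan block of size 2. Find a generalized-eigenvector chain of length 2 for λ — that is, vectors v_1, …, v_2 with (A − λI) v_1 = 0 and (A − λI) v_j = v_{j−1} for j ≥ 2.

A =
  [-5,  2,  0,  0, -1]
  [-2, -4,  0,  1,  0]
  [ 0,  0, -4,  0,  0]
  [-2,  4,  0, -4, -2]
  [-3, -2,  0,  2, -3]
A Jordan chain for λ = -4 of length 2:
v_1 = (-1, -2, 0, -2, -3)ᵀ
v_2 = (1, 0, 0, 0, 0)ᵀ

Let N = A − (-4)·I. We want v_2 with N^2 v_2 = 0 but N^1 v_2 ≠ 0; then v_{j-1} := N · v_j for j = 2, …, 2.

Pick v_2 = (1, 0, 0, 0, 0)ᵀ.
Then v_1 = N · v_2 = (-1, -2, 0, -2, -3)ᵀ.

Sanity check: (A − (-4)·I) v_1 = (0, 0, 0, 0, 0)ᵀ = 0. ✓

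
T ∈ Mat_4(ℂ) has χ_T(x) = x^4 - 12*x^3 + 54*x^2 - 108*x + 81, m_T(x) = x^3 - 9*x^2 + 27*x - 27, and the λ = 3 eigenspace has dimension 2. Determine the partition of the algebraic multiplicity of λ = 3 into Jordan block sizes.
Block sizes for λ = 3: [3, 1]

Step 1 — from the characteristic polynomial, algebraic multiplicity of λ = 3 is 4. From dim ker(T − (3)·I) = 2, there are exactly 2 Jordan blocks for λ = 3.
Step 2 — from the minimal polynomial, the factor (x − 3)^3 tells us the largest block for λ = 3 has size 3.
Step 3 — with total size 4, 2 blocks, and largest block 3, the block sizes (in nonincreasing order) are [3, 1].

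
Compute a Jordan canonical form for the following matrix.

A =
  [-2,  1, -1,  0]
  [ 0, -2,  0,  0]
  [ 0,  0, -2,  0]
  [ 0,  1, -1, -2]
J_2(-2) ⊕ J_1(-2) ⊕ J_1(-2)

The characteristic polynomial is
  det(x·I − A) = x^4 + 8*x^3 + 24*x^2 + 32*x + 16 = (x + 2)^4

Eigenvalues and multiplicities (the geometric multiplicity of λ is n − rank(A − λI), which equals the number of Jordan blocks for λ):
  λ = -2: algebraic multiplicity = 4, geometric multiplicity = 3

Determining the block sizes for each eigenvalue:
  λ = -2: 3 blocks summing to 4 forces exactly one block of size 2 and the rest size 1 → block sizes [2, 1, 1]

Assembling the blocks gives a Jordan form
J =
  [-2,  1,  0,  0]
  [ 0, -2,  0,  0]
  [ 0,  0, -2,  0]
  [ 0,  0,  0, -2]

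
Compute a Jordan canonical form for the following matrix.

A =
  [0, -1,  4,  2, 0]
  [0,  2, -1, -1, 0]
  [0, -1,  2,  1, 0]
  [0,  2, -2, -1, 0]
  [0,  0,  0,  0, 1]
J_1(0) ⊕ J_2(1) ⊕ J_1(1) ⊕ J_1(1)

The characteristic polynomial is
  det(x·I − A) = x^5 - 4*x^4 + 6*x^3 - 4*x^2 + x = x*(x - 1)^4

Eigenvalues and multiplicities (the geometric multiplicity of λ is n − rank(A − λI), which equals the number of Jordan blocks for λ):
  λ = 0: algebraic multiplicity = 1, geometric multiplicity = 1
  λ = 1: algebraic multiplicity = 4, geometric multiplicity = 3

Determining the block sizes for each eigenvalue:
  λ = 0: one block (gm = 1), so the single block has size am = 1 → block sizes [1]
  λ = 1: 3 blocks summing to 4 forces exactly one block of size 2 and the rest size 1 → block sizes [2, 1, 1]

Assembling the blocks gives a Jordan form
J =
  [0, 0, 0, 0, 0]
  [0, 1, 1, 0, 0]
  [0, 0, 1, 0, 0]
  [0, 0, 0, 1, 0]
  [0, 0, 0, 0, 1]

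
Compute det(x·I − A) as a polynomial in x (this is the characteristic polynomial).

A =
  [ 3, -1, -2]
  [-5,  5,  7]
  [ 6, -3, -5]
x^3 - 3*x^2 + 3*x - 1

Expanding det(x·I − A) (e.g. by cofactor expansion or by noting that A is similar to its Jordan form J, which has the same characteristic polynomial as A) gives
  χ_A(x) = x^3 - 3*x^2 + 3*x - 1
which factors as (x - 1)^3. The eigenvalues (with algebraic multiplicities) are λ = 1 with multiplicity 3.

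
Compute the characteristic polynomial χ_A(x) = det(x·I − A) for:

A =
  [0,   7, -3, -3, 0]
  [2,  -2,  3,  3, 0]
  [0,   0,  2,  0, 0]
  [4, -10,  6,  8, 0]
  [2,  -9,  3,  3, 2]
x^5 - 10*x^4 + 40*x^3 - 80*x^2 + 80*x - 32

Expanding det(x·I − A) (e.g. by cofactor expansion or by noting that A is similar to its Jordan form J, which has the same characteristic polynomial as A) gives
  χ_A(x) = x^5 - 10*x^4 + 40*x^3 - 80*x^2 + 80*x - 32
which factors as (x - 2)^5. The eigenvalues (with algebraic multiplicities) are λ = 2 with multiplicity 5.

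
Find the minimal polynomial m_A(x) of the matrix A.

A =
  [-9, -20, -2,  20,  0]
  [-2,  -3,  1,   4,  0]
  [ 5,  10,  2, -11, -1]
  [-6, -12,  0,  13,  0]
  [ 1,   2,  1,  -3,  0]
x^4 - 2*x^3 + 2*x - 1

The characteristic polynomial is χ_A(x) = (x - 1)^4*(x + 1), so the eigenvalues are known. The minimal polynomial is
  m_A(x) = Π_λ (x − λ)^{k_λ}
where k_λ is the size of the *largest* Jordan block for λ (equivalently, the smallest k with (A − λI)^k v = 0 for every generalised eigenvector v of λ).

  λ = -1: largest Jordan block has size 1, contributing (x + 1)
  λ = 1: largest Jordan block has size 3, contributing (x − 1)^3

So m_A(x) = (x - 1)^3*(x + 1) = x^4 - 2*x^3 + 2*x - 1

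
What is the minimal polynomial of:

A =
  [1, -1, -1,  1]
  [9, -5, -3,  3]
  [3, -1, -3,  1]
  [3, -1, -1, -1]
x^2 + 4*x + 4

The characteristic polynomial is χ_A(x) = (x + 2)^4, so the eigenvalues are known. The minimal polynomial is
  m_A(x) = Π_λ (x − λ)^{k_λ}
where k_λ is the size of the *largest* Jordan block for λ (equivalently, the smallest k with (A − λI)^k v = 0 for every generalised eigenvector v of λ).

  λ = -2: largest Jordan block has size 2, contributing (x + 2)^2

So m_A(x) = (x + 2)^2 = x^2 + 4*x + 4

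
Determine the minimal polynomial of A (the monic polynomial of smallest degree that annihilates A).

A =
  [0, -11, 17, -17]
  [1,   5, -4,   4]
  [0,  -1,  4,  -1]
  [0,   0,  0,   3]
x^3 - 9*x^2 + 27*x - 27

The characteristic polynomial is χ_A(x) = (x - 3)^4, so the eigenvalues are known. The minimal polynomial is
  m_A(x) = Π_λ (x − λ)^{k_λ}
where k_λ is the size of the *largest* Jordan block for λ (equivalently, the smallest k with (A − λI)^k v = 0 for every generalised eigenvector v of λ).

  λ = 3: largest Jordan block has size 3, contributing (x − 3)^3

So m_A(x) = (x - 3)^3 = x^3 - 9*x^2 + 27*x - 27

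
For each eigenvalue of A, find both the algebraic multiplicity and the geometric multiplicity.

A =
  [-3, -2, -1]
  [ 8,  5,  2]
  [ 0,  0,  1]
λ = 1: alg = 3, geom = 2

Step 1 — factor the characteristic polynomial to read off the algebraic multiplicities:
  χ_A(x) = (x - 1)^3

Step 2 — compute geometric multiplicities via the rank-nullity identity g(λ) = n − rank(A − λI):
  rank(A − (1)·I) = 1, so dim ker(A − (1)·I) = n − 1 = 2

Summary:
  λ = 1: algebraic multiplicity = 3, geometric multiplicity = 2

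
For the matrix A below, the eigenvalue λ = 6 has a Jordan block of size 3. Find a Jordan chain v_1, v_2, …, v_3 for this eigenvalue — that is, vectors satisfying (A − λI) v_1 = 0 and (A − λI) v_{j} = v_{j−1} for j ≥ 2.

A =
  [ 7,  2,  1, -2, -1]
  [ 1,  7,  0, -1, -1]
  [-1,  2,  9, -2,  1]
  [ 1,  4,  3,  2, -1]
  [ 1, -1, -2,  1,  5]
A Jordan chain for λ = 6 of length 3:
v_1 = (-1, 0, -3, -3, 2)ᵀ
v_2 = (1, 1, -1, 1, 1)ᵀ
v_3 = (1, 0, 0, 0, 0)ᵀ

Let N = A − (6)·I. We want v_3 with N^3 v_3 = 0 but N^2 v_3 ≠ 0; then v_{j-1} := N · v_j for j = 3, …, 2.

Pick v_3 = (1, 0, 0, 0, 0)ᵀ.
Then v_2 = N · v_3 = (1, 1, -1, 1, 1)ᵀ.
Then v_1 = N · v_2 = (-1, 0, -3, -3, 2)ᵀ.

Sanity check: (A − (6)·I) v_1 = (0, 0, 0, 0, 0)ᵀ = 0. ✓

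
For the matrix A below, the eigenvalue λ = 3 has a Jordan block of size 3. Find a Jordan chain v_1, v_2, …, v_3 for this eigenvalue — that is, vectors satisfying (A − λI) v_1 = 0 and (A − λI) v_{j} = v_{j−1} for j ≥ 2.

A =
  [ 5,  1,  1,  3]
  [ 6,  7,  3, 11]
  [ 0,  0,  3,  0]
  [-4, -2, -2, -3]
A Jordan chain for λ = 3 of length 3:
v_1 = (-2, -8, 0, 4)ᵀ
v_2 = (2, 6, 0, -4)ᵀ
v_3 = (1, 0, 0, 0)ᵀ

Let N = A − (3)·I. We want v_3 with N^3 v_3 = 0 but N^2 v_3 ≠ 0; then v_{j-1} := N · v_j for j = 3, …, 2.

Pick v_3 = (1, 0, 0, 0)ᵀ.
Then v_2 = N · v_3 = (2, 6, 0, -4)ᵀ.
Then v_1 = N · v_2 = (-2, -8, 0, 4)ᵀ.

Sanity check: (A − (3)·I) v_1 = (0, 0, 0, 0)ᵀ = 0. ✓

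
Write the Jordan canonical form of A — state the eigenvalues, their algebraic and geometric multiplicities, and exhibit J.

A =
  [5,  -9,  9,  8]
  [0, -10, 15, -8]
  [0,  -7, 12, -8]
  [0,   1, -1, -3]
J_2(-3) ⊕ J_1(5) ⊕ J_1(5)

The characteristic polynomial is
  det(x·I − A) = x^4 - 4*x^3 - 26*x^2 + 60*x + 225 = (x - 5)^2*(x + 3)^2

Eigenvalues and multiplicities (the geometric multiplicity of λ is n − rank(A − λI), which equals the number of Jordan blocks for λ):
  λ = -3: algebraic multiplicity = 2, geometric multiplicity = 1
  λ = 5: algebraic multiplicity = 2, geometric multiplicity = 2

Determining the block sizes for each eigenvalue:
  λ = -3: one block (gm = 1), so the single block has size am = 2 → block sizes [2]
  λ = 5: gm = am = 2, so every block has size 1 → block sizes [1, 1]

Assembling the blocks gives a Jordan form
J =
  [-3,  1, 0, 0]
  [ 0, -3, 0, 0]
  [ 0,  0, 5, 0]
  [ 0,  0, 0, 5]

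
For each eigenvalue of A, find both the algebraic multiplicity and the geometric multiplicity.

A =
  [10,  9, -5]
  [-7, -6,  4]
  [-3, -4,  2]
λ = 2: alg = 3, geom = 1

Step 1 — factor the characteristic polynomial to read off the algebraic multiplicities:
  χ_A(x) = (x - 2)^3

Step 2 — compute geometric multiplicities via the rank-nullity identity g(λ) = n − rank(A − λI):
  rank(A − (2)·I) = 2, so dim ker(A − (2)·I) = n − 2 = 1

Summary:
  λ = 2: algebraic multiplicity = 3, geometric multiplicity = 1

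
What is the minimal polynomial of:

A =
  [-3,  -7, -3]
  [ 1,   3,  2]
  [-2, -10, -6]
x^3 + 6*x^2 + 12*x + 8

The characteristic polynomial is χ_A(x) = (x + 2)^3, so the eigenvalues are known. The minimal polynomial is
  m_A(x) = Π_λ (x − λ)^{k_λ}
where k_λ is the size of the *largest* Jordan block for λ (equivalently, the smallest k with (A − λI)^k v = 0 for every generalised eigenvector v of λ).

  λ = -2: largest Jordan block has size 3, contributing (x + 2)^3

So m_A(x) = (x + 2)^3 = x^3 + 6*x^2 + 12*x + 8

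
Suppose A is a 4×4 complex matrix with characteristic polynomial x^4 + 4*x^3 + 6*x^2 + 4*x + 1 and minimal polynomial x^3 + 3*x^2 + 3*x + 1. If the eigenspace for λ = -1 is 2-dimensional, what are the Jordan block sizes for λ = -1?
Block sizes for λ = -1: [3, 1]

Step 1 — from the characteristic polynomial, algebraic multiplicity of λ = -1 is 4. From dim ker(A − (-1)·I) = 2, there are exactly 2 Jordan blocks for λ = -1.
Step 2 — from the minimal polynomial, the factor (x + 1)^3 tells us the largest block for λ = -1 has size 3.
Step 3 — with total size 4, 2 blocks, and largest block 3, the block sizes (in nonincreasing order) are [3, 1].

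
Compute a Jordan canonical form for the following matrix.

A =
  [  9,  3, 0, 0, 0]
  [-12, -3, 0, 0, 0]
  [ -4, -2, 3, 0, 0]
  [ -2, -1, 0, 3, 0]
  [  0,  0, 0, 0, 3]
J_2(3) ⊕ J_1(3) ⊕ J_1(3) ⊕ J_1(3)

The characteristic polynomial is
  det(x·I − A) = x^5 - 15*x^4 + 90*x^3 - 270*x^2 + 405*x - 243 = (x - 3)^5

Eigenvalues and multiplicities (the geometric multiplicity of λ is n − rank(A − λI), which equals the number of Jordan blocks for λ):
  λ = 3: algebraic multiplicity = 5, geometric multiplicity = 4

Determining the block sizes for each eigenvalue:
  λ = 3: 4 blocks summing to 5 forces exactly one block of size 2 and the rest size 1 → block sizes [2, 1, 1, 1]

Assembling the blocks gives a Jordan form
J =
  [3, 1, 0, 0, 0]
  [0, 3, 0, 0, 0]
  [0, 0, 3, 0, 0]
  [0, 0, 0, 3, 0]
  [0, 0, 0, 0, 3]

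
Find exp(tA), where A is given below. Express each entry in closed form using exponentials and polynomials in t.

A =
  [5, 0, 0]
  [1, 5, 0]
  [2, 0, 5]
e^{tA} =
  [exp(5*t), 0, 0]
  [t*exp(5*t), exp(5*t), 0]
  [2*t*exp(5*t), 0, exp(5*t)]

Strategy: write A = P · J · P⁻¹ where J is a Jordan canonical form, so e^{tA} = P · e^{tJ} · P⁻¹, and e^{tJ} can be computed block-by-block.

A has Jordan form
J =
  [5, 1, 0]
  [0, 5, 0]
  [0, 0, 5]
(up to reordering of blocks).

Per-block formulas:
  For a 2×2 Jordan block J_2(5): exp(t · J_2(5)) = e^(5t)·(I + t·N), where N is the 2×2 nilpotent shift.
  For a 1×1 block at λ = 5: exp(t · [5]) = [e^(5t)].

After assembling e^{tJ} and conjugating by P, we get:

e^{tA} =
  [exp(5*t), 0, 0]
  [t*exp(5*t), exp(5*t), 0]
  [2*t*exp(5*t), 0, exp(5*t)]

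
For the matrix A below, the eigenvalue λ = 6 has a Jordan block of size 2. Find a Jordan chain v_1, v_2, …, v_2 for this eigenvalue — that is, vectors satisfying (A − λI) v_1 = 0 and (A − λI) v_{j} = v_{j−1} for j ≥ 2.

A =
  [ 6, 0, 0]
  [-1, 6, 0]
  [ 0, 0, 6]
A Jordan chain for λ = 6 of length 2:
v_1 = (0, -1, 0)ᵀ
v_2 = (1, 0, 0)ᵀ

Let N = A − (6)·I. We want v_2 with N^2 v_2 = 0 but N^1 v_2 ≠ 0; then v_{j-1} := N · v_j for j = 2, …, 2.

Pick v_2 = (1, 0, 0)ᵀ.
Then v_1 = N · v_2 = (0, -1, 0)ᵀ.

Sanity check: (A − (6)·I) v_1 = (0, 0, 0)ᵀ = 0. ✓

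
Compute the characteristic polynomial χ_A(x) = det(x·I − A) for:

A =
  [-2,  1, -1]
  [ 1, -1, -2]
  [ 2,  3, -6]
x^3 + 9*x^2 + 27*x + 27

Expanding det(x·I − A) (e.g. by cofactor expansion or by noting that A is similar to its Jordan form J, which has the same characteristic polynomial as A) gives
  χ_A(x) = x^3 + 9*x^2 + 27*x + 27
which factors as (x + 3)^3. The eigenvalues (with algebraic multiplicities) are λ = -3 with multiplicity 3.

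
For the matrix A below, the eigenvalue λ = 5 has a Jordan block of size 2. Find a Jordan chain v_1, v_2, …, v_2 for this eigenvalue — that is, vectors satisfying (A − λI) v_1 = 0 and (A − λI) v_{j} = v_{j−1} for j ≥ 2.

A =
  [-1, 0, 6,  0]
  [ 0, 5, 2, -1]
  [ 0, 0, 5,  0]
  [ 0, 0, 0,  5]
A Jordan chain for λ = 5 of length 2:
v_1 = (0, 2, 0, 0)ᵀ
v_2 = (1, 0, 1, 0)ᵀ

Let N = A − (5)·I. We want v_2 with N^2 v_2 = 0 but N^1 v_2 ≠ 0; then v_{j-1} := N · v_j for j = 2, …, 2.

Pick v_2 = (1, 0, 1, 0)ᵀ.
Then v_1 = N · v_2 = (0, 2, 0, 0)ᵀ.

Sanity check: (A − (5)·I) v_1 = (0, 0, 0, 0)ᵀ = 0. ✓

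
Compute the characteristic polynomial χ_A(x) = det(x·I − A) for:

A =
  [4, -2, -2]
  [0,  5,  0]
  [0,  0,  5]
x^3 - 14*x^2 + 65*x - 100

Expanding det(x·I − A) (e.g. by cofactor expansion or by noting that A is similar to its Jordan form J, which has the same characteristic polynomial as A) gives
  χ_A(x) = x^3 - 14*x^2 + 65*x - 100
which factors as (x - 5)^2*(x - 4). The eigenvalues (with algebraic multiplicities) are λ = 4 with multiplicity 1, λ = 5 with multiplicity 2.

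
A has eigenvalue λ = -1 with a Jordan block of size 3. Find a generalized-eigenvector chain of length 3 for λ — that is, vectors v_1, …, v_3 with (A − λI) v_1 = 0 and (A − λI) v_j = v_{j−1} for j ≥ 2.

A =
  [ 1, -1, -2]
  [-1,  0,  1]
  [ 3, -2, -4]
A Jordan chain for λ = -1 of length 3:
v_1 = (-1, 0, -1)ᵀ
v_2 = (2, -1, 3)ᵀ
v_3 = (1, 0, 0)ᵀ

Let N = A − (-1)·I. We want v_3 with N^3 v_3 = 0 but N^2 v_3 ≠ 0; then v_{j-1} := N · v_j for j = 3, …, 2.

Pick v_3 = (1, 0, 0)ᵀ.
Then v_2 = N · v_3 = (2, -1, 3)ᵀ.
Then v_1 = N · v_2 = (-1, 0, -1)ᵀ.

Sanity check: (A − (-1)·I) v_1 = (0, 0, 0)ᵀ = 0. ✓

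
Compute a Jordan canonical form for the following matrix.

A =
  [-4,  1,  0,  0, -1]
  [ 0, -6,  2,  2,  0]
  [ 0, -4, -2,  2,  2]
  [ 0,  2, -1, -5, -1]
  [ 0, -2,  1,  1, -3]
J_3(-4) ⊕ J_1(-4) ⊕ J_1(-4)

The characteristic polynomial is
  det(x·I − A) = x^5 + 20*x^4 + 160*x^3 + 640*x^2 + 1280*x + 1024 = (x + 4)^5

Eigenvalues and multiplicities (the geometric multiplicity of λ is n − rank(A − λI), which equals the number of Jordan blocks for λ):
  λ = -4: algebraic multiplicity = 5, geometric multiplicity = 3

Determining the block sizes for each eigenvalue:
  λ = -4: with am = 5 and gm = 3, the partition is not yet determined (e.g. several partitions of 5 into 3 parts exist). Let N = A − (-4)·I. Computing rank(N^1) = 2, rank(N^2) = 1, rank(N^3) = 0; the number of blocks of size ≥ j is rank(N^{j−1}) − rank(N^j), giving [3, 1, 1]. So we have 1 block(s) of size 3, 2 block(s) of size 1 → block sizes [3, 1, 1]

Assembling the blocks gives a Jordan form
J =
  [-4,  1,  0,  0,  0]
  [ 0, -4,  1,  0,  0]
  [ 0,  0, -4,  0,  0]
  [ 0,  0,  0, -4,  0]
  [ 0,  0,  0,  0, -4]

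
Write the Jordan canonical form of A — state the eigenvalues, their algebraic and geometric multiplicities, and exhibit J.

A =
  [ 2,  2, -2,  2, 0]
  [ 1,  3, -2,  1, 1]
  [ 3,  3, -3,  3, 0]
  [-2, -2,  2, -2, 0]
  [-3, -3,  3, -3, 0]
J_3(0) ⊕ J_1(0) ⊕ J_1(0)

The characteristic polynomial is
  det(x·I − A) = x^5

Eigenvalues and multiplicities (the geometric multiplicity of λ is n − rank(A − λI), which equals the number of Jordan blocks for λ):
  λ = 0: algebraic multiplicity = 5, geometric multiplicity = 3

Determining the block sizes for each eigenvalue:
  λ = 0: with am = 5 and gm = 3, the partition is not yet determined (e.g. several partitions of 5 into 3 parts exist). Let N = A − (0)·I. Computing rank(N^1) = 2, rank(N^2) = 1, rank(N^3) = 0; the number of blocks of size ≥ j is rank(N^{j−1}) − rank(N^j), giving [3, 1, 1]. So we have 1 block(s) of size 3, 2 block(s) of size 1 → block sizes [3, 1, 1]

Assembling the blocks gives a Jordan form
J =
  [0, 1, 0, 0, 0]
  [0, 0, 1, 0, 0]
  [0, 0, 0, 0, 0]
  [0, 0, 0, 0, 0]
  [0, 0, 0, 0, 0]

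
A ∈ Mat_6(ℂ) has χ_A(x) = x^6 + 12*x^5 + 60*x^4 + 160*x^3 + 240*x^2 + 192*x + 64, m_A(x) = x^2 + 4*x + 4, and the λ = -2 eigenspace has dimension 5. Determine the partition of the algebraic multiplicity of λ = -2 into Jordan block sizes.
Block sizes for λ = -2: [2, 1, 1, 1, 1]

Step 1 — from the characteristic polynomial, algebraic multiplicity of λ = -2 is 6. From dim ker(A − (-2)·I) = 5, there are exactly 5 Jordan blocks for λ = -2.
Step 2 — from the minimal polynomial, the factor (x + 2)^2 tells us the largest block for λ = -2 has size 2.
Step 3 — with total size 6, 5 blocks, and largest block 2, the block sizes (in nonincreasing order) are [2, 1, 1, 1, 1].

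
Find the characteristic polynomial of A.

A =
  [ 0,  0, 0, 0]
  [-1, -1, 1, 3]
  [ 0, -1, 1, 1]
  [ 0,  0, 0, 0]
x^4

Expanding det(x·I − A) (e.g. by cofactor expansion or by noting that A is similar to its Jordan form J, which has the same characteristic polynomial as A) gives
  χ_A(x) = x^4
which factors as x^4. The eigenvalues (with algebraic multiplicities) are λ = 0 with multiplicity 4.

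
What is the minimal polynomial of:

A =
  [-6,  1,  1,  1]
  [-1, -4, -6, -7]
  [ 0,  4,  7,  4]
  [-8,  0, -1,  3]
x^4 - 18*x^2 + 81

The characteristic polynomial is χ_A(x) = (x - 3)^2*(x + 3)^2, so the eigenvalues are known. The minimal polynomial is
  m_A(x) = Π_λ (x − λ)^{k_λ}
where k_λ is the size of the *largest* Jordan block for λ (equivalently, the smallest k with (A − λI)^k v = 0 for every generalised eigenvector v of λ).

  λ = -3: largest Jordan block has size 2, contributing (x + 3)^2
  λ = 3: largest Jordan block has size 2, contributing (x − 3)^2

So m_A(x) = (x - 3)^2*(x + 3)^2 = x^4 - 18*x^2 + 81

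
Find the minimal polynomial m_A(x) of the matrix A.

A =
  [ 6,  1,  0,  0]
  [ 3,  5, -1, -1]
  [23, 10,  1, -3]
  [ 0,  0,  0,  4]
x^3 - 12*x^2 + 48*x - 64

The characteristic polynomial is χ_A(x) = (x - 4)^4, so the eigenvalues are known. The minimal polynomial is
  m_A(x) = Π_λ (x − λ)^{k_λ}
where k_λ is the size of the *largest* Jordan block for λ (equivalently, the smallest k with (A − λI)^k v = 0 for every generalised eigenvector v of λ).

  λ = 4: largest Jordan block has size 3, contributing (x − 4)^3

So m_A(x) = (x - 4)^3 = x^3 - 12*x^2 + 48*x - 64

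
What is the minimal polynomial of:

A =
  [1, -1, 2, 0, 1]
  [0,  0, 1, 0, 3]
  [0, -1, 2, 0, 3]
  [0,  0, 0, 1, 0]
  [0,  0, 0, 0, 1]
x^3 - 3*x^2 + 3*x - 1

The characteristic polynomial is χ_A(x) = (x - 1)^5, so the eigenvalues are known. The minimal polynomial is
  m_A(x) = Π_λ (x − λ)^{k_λ}
where k_λ is the size of the *largest* Jordan block for λ (equivalently, the smallest k with (A − λI)^k v = 0 for every generalised eigenvector v of λ).

  λ = 1: largest Jordan block has size 3, contributing (x − 1)^3

So m_A(x) = (x - 1)^3 = x^3 - 3*x^2 + 3*x - 1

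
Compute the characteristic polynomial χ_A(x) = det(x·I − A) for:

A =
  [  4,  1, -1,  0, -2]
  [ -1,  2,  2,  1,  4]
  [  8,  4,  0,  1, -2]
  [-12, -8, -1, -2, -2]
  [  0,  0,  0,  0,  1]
x^5 - 5*x^4 + 10*x^3 - 10*x^2 + 5*x - 1

Expanding det(x·I − A) (e.g. by cofactor expansion or by noting that A is similar to its Jordan form J, which has the same characteristic polynomial as A) gives
  χ_A(x) = x^5 - 5*x^4 + 10*x^3 - 10*x^2 + 5*x - 1
which factors as (x - 1)^5. The eigenvalues (with algebraic multiplicities) are λ = 1 with multiplicity 5.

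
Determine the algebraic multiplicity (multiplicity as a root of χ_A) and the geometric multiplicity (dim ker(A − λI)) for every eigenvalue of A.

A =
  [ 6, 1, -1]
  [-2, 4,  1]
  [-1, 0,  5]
λ = 5: alg = 3, geom = 1

Step 1 — factor the characteristic polynomial to read off the algebraic multiplicities:
  χ_A(x) = (x - 5)^3

Step 2 — compute geometric multiplicities via the rank-nullity identity g(λ) = n − rank(A − λI):
  rank(A − (5)·I) = 2, so dim ker(A − (5)·I) = n − 2 = 1

Summary:
  λ = 5: algebraic multiplicity = 3, geometric multiplicity = 1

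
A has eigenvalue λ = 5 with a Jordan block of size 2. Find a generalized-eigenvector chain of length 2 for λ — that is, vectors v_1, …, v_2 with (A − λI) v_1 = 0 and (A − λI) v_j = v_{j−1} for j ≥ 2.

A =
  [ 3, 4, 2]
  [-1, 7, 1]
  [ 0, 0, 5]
A Jordan chain for λ = 5 of length 2:
v_1 = (-2, -1, 0)ᵀ
v_2 = (1, 0, 0)ᵀ

Let N = A − (5)·I. We want v_2 with N^2 v_2 = 0 but N^1 v_2 ≠ 0; then v_{j-1} := N · v_j for j = 2, …, 2.

Pick v_2 = (1, 0, 0)ᵀ.
Then v_1 = N · v_2 = (-2, -1, 0)ᵀ.

Sanity check: (A − (5)·I) v_1 = (0, 0, 0)ᵀ = 0. ✓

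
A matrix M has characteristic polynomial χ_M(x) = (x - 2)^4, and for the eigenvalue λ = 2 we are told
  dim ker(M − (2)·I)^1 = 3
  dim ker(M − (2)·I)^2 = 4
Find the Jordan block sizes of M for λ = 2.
Block sizes for λ = 2: [2, 1, 1]

From the dimensions of kernels of powers, the number of Jordan blocks of size at least j is d_j − d_{j−1} where d_j = dim ker(N^j) (with d_0 = 0). Computing the differences gives [3, 1].
The number of blocks of size exactly k is (#blocks of size ≥ k) − (#blocks of size ≥ k + 1), so the partition is: 2 block(s) of size 1, 1 block(s) of size 2.
In nonincreasing order the block sizes are [2, 1, 1].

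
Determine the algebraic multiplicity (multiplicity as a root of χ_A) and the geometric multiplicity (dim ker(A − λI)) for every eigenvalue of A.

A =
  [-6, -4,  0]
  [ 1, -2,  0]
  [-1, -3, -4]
λ = -4: alg = 3, geom = 1

Step 1 — factor the characteristic polynomial to read off the algebraic multiplicities:
  χ_A(x) = (x + 4)^3

Step 2 — compute geometric multiplicities via the rank-nullity identity g(λ) = n − rank(A − λI):
  rank(A − (-4)·I) = 2, so dim ker(A − (-4)·I) = n − 2 = 1

Summary:
  λ = -4: algebraic multiplicity = 3, geometric multiplicity = 1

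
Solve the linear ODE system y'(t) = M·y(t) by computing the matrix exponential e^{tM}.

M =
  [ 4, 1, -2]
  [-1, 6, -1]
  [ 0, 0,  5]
e^{tM} =
  [-t*exp(5*t) + exp(5*t), t*exp(5*t), t^2*exp(5*t)/2 - 2*t*exp(5*t)]
  [-t*exp(5*t), t*exp(5*t) + exp(5*t), t^2*exp(5*t)/2 - t*exp(5*t)]
  [0, 0, exp(5*t)]

Strategy: write M = P · J · P⁻¹ where J is a Jordan canonical form, so e^{tM} = P · e^{tJ} · P⁻¹, and e^{tJ} can be computed block-by-block.

M has Jordan form
J =
  [5, 1, 0]
  [0, 5, 1]
  [0, 0, 5]
(up to reordering of blocks).

Per-block formulas:
  For a 3×3 Jordan block J_3(5): exp(t · J_3(5)) = e^(5t)·(I + t·N + (t^2/2)·N^2), where N is the 3×3 nilpotent shift.

After assembling e^{tJ} and conjugating by P, we get:

e^{tM} =
  [-t*exp(5*t) + exp(5*t), t*exp(5*t), t^2*exp(5*t)/2 - 2*t*exp(5*t)]
  [-t*exp(5*t), t*exp(5*t) + exp(5*t), t^2*exp(5*t)/2 - t*exp(5*t)]
  [0, 0, exp(5*t)]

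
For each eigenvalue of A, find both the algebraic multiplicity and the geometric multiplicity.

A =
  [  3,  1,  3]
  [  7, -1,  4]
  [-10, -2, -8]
λ = -2: alg = 3, geom = 1

Step 1 — factor the characteristic polynomial to read off the algebraic multiplicities:
  χ_A(x) = (x + 2)^3

Step 2 — compute geometric multiplicities via the rank-nullity identity g(λ) = n − rank(A − λI):
  rank(A − (-2)·I) = 2, so dim ker(A − (-2)·I) = n − 2 = 1

Summary:
  λ = -2: algebraic multiplicity = 3, geometric multiplicity = 1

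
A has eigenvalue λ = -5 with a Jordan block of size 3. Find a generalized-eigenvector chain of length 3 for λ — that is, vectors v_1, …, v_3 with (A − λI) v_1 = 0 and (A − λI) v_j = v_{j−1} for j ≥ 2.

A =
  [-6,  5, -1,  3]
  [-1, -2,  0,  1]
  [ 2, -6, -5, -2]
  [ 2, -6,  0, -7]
A Jordan chain for λ = -5 of length 3:
v_1 = (-2, -2, 4, 4)ᵀ
v_2 = (5, 3, -6, -6)ᵀ
v_3 = (0, 1, 0, 0)ᵀ

Let N = A − (-5)·I. We want v_3 with N^3 v_3 = 0 but N^2 v_3 ≠ 0; then v_{j-1} := N · v_j for j = 3, …, 2.

Pick v_3 = (0, 1, 0, 0)ᵀ.
Then v_2 = N · v_3 = (5, 3, -6, -6)ᵀ.
Then v_1 = N · v_2 = (-2, -2, 4, 4)ᵀ.

Sanity check: (A − (-5)·I) v_1 = (0, 0, 0, 0)ᵀ = 0. ✓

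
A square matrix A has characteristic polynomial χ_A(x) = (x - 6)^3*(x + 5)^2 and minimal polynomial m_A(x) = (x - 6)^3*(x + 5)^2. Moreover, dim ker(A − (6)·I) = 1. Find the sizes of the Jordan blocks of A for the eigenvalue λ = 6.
Block sizes for λ = 6: [3]

Step 1 — from the characteristic polynomial, algebraic multiplicity of λ = 6 is 3. From dim ker(A − (6)·I) = 1, there are exactly 1 Jordan blocks for λ = 6.
Step 2 — from the minimal polynomial, the factor (x − 6)^3 tells us the largest block for λ = 6 has size 3.
Step 3 — with total size 3, 1 blocks, and largest block 3, the block sizes (in nonincreasing order) are [3].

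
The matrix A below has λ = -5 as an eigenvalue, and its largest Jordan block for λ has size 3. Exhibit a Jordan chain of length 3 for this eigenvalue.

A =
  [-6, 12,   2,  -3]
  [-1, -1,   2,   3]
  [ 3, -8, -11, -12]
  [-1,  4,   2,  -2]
A Jordan chain for λ = -5 of length 3:
v_1 = (-2, 0, -1, 0)ᵀ
v_2 = (-1, -1, 3, -1)ᵀ
v_3 = (1, 0, 0, 0)ᵀ

Let N = A − (-5)·I. We want v_3 with N^3 v_3 = 0 but N^2 v_3 ≠ 0; then v_{j-1} := N · v_j for j = 3, …, 2.

Pick v_3 = (1, 0, 0, 0)ᵀ.
Then v_2 = N · v_3 = (-1, -1, 3, -1)ᵀ.
Then v_1 = N · v_2 = (-2, 0, -1, 0)ᵀ.

Sanity check: (A − (-5)·I) v_1 = (0, 0, 0, 0)ᵀ = 0. ✓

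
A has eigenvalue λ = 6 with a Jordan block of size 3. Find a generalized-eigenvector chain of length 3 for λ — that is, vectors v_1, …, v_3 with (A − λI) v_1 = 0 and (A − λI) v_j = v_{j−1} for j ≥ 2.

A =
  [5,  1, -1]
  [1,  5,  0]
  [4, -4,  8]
A Jordan chain for λ = 6 of length 3:
v_1 = (-2, -2, 0)ᵀ
v_2 = (-1, 1, 4)ᵀ
v_3 = (1, 0, 0)ᵀ

Let N = A − (6)·I. We want v_3 with N^3 v_3 = 0 but N^2 v_3 ≠ 0; then v_{j-1} := N · v_j for j = 3, …, 2.

Pick v_3 = (1, 0, 0)ᵀ.
Then v_2 = N · v_3 = (-1, 1, 4)ᵀ.
Then v_1 = N · v_2 = (-2, -2, 0)ᵀ.

Sanity check: (A − (6)·I) v_1 = (0, 0, 0)ᵀ = 0. ✓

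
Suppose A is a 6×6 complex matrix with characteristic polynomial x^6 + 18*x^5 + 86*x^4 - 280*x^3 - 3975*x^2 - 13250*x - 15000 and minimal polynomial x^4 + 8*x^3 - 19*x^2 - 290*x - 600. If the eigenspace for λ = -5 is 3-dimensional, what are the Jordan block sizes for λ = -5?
Block sizes for λ = -5: [2, 1, 1]

Step 1 — from the characteristic polynomial, algebraic multiplicity of λ = -5 is 4. From dim ker(A − (-5)·I) = 3, there are exactly 3 Jordan blocks for λ = -5.
Step 2 — from the minimal polynomial, the factor (x + 5)^2 tells us the largest block for λ = -5 has size 2.
Step 3 — with total size 4, 3 blocks, and largest block 2, the block sizes (in nonincreasing order) are [2, 1, 1].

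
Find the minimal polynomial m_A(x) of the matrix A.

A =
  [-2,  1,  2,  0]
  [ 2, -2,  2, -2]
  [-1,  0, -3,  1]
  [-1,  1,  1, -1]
x^2 + 4*x + 4

The characteristic polynomial is χ_A(x) = (x + 2)^4, so the eigenvalues are known. The minimal polynomial is
  m_A(x) = Π_λ (x − λ)^{k_λ}
where k_λ is the size of the *largest* Jordan block for λ (equivalently, the smallest k with (A − λI)^k v = 0 for every generalised eigenvector v of λ).

  λ = -2: largest Jordan block has size 2, contributing (x + 2)^2

So m_A(x) = (x + 2)^2 = x^2 + 4*x + 4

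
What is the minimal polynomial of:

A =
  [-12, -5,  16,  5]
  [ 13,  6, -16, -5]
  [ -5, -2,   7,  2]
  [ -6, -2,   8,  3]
x^3 - 3*x^2 + 3*x - 1

The characteristic polynomial is χ_A(x) = (x - 1)^4, so the eigenvalues are known. The minimal polynomial is
  m_A(x) = Π_λ (x − λ)^{k_λ}
where k_λ is the size of the *largest* Jordan block for λ (equivalently, the smallest k with (A − λI)^k v = 0 for every generalised eigenvector v of λ).

  λ = 1: largest Jordan block has size 3, contributing (x − 1)^3

So m_A(x) = (x - 1)^3 = x^3 - 3*x^2 + 3*x - 1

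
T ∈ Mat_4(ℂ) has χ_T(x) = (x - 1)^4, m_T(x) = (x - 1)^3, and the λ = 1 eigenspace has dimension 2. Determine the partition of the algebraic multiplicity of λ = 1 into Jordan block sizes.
Block sizes for λ = 1: [3, 1]

Step 1 — from the characteristic polynomial, algebraic multiplicity of λ = 1 is 4. From dim ker(T − (1)·I) = 2, there are exactly 2 Jordan blocks for λ = 1.
Step 2 — from the minimal polynomial, the factor (x − 1)^3 tells us the largest block for λ = 1 has size 3.
Step 3 — with total size 4, 2 blocks, and largest block 3, the block sizes (in nonincreasing order) are [3, 1].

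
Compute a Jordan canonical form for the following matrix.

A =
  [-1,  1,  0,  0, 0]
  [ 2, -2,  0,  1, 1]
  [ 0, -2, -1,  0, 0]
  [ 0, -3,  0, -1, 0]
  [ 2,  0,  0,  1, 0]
J_3(-1) ⊕ J_1(-1) ⊕ J_1(-1)

The characteristic polynomial is
  det(x·I − A) = x^5 + 5*x^4 + 10*x^3 + 10*x^2 + 5*x + 1 = (x + 1)^5

Eigenvalues and multiplicities (the geometric multiplicity of λ is n − rank(A − λI), which equals the number of Jordan blocks for λ):
  λ = -1: algebraic multiplicity = 5, geometric multiplicity = 3

Determining the block sizes for each eigenvalue:
  λ = -1: with am = 5 and gm = 3, the partition is not yet determined (e.g. several partitions of 5 into 3 parts exist). Let N = A − (-1)·I. Computing rank(N^1) = 2, rank(N^2) = 1, rank(N^3) = 0; the number of blocks of size ≥ j is rank(N^{j−1}) − rank(N^j), giving [3, 1, 1]. So we have 1 block(s) of size 3, 2 block(s) of size 1 → block sizes [3, 1, 1]

Assembling the blocks gives a Jordan form
J =
  [-1,  1,  0,  0,  0]
  [ 0, -1,  1,  0,  0]
  [ 0,  0, -1,  0,  0]
  [ 0,  0,  0, -1,  0]
  [ 0,  0,  0,  0, -1]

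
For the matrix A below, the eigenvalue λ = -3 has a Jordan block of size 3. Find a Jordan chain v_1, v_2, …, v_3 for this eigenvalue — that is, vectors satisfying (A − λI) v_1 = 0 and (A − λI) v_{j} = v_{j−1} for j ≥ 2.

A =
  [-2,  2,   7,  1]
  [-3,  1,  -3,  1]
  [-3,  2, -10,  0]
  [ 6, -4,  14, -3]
A Jordan chain for λ = -3 of length 3:
v_1 = (-6, -2, 2, -4)ᵀ
v_2 = (-5, -3, 1, -2)ᵀ
v_3 = (2, 0, -1, 0)ᵀ

Let N = A − (-3)·I. We want v_3 with N^3 v_3 = 0 but N^2 v_3 ≠ 0; then v_{j-1} := N · v_j for j = 3, …, 2.

Pick v_3 = (2, 0, -1, 0)ᵀ.
Then v_2 = N · v_3 = (-5, -3, 1, -2)ᵀ.
Then v_1 = N · v_2 = (-6, -2, 2, -4)ᵀ.

Sanity check: (A − (-3)·I) v_1 = (0, 0, 0, 0)ᵀ = 0. ✓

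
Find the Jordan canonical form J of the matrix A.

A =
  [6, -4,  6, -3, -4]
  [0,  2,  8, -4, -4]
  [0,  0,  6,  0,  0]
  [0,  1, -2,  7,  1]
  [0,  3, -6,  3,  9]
J_3(6) ⊕ J_1(6) ⊕ J_1(6)

The characteristic polynomial is
  det(x·I − A) = x^5 - 30*x^4 + 360*x^3 - 2160*x^2 + 6480*x - 7776 = (x - 6)^5

Eigenvalues and multiplicities (the geometric multiplicity of λ is n − rank(A − λI), which equals the number of Jordan blocks for λ):
  λ = 6: algebraic multiplicity = 5, geometric multiplicity = 3

Determining the block sizes for each eigenvalue:
  λ = 6: with am = 5 and gm = 3, the partition is not yet determined (e.g. several partitions of 5 into 3 parts exist). Let N = A − (6)·I. Computing rank(N^1) = 2, rank(N^2) = 1, rank(N^3) = 0; the number of blocks of size ≥ j is rank(N^{j−1}) − rank(N^j), giving [3, 1, 1]. So we have 1 block(s) of size 3, 2 block(s) of size 1 → block sizes [3, 1, 1]

Assembling the blocks gives a Jordan form
J =
  [6, 1, 0, 0, 0]
  [0, 6, 1, 0, 0]
  [0, 0, 6, 0, 0]
  [0, 0, 0, 6, 0]
  [0, 0, 0, 0, 6]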